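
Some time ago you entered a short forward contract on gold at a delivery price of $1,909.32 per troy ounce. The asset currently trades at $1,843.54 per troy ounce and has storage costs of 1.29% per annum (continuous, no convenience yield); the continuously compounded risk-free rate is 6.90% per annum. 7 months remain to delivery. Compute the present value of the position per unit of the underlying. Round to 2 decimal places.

-$23.47 per troy ounce

Current fair forward for the remaining 7 months: F = S·e^((r + u)·T), (r + u) = 0.0690 + 0.0129 = 0.0819
F = 1843.54 · e^(0.0819 × 7/12) = 1843.54 × 1.04893462 = 1933.7529
Value of long forward = (F − K)·e^(−rT) = (1933.7529 − 1909.32) · e^(−0.0690·7/12)
= 24.4329 × 0.96054927 = 23.47
Short position value = −(long value) = -$23.47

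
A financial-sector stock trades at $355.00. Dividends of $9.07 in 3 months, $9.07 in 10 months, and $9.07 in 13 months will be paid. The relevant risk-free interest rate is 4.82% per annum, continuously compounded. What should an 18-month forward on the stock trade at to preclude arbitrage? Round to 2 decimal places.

PV(dividends) I = 9.07·e^(−0.0482·3/12) + 9.07·e^(−0.0482·10/12) + 9.07·e^(−0.0482·13/12)
I = 8.9614 + 8.7129 + 8.6085 = 26.2828
F = (S − I)·e^(rT) = (355.00 − 26.2828) · e^(0.0482·18/12)
= 328.7172 · e^0.072300 = 328.7172 × 1.074978 = $353.36

$353.36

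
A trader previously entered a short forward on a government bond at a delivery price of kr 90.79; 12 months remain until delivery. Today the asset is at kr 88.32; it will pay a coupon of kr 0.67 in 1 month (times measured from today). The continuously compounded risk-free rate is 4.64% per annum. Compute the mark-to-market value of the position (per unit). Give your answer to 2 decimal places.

-kr 0.98

PV(remaining coupons) I = 0.67·e^(−0.0464·1/12) = 0.6674
Current forward F = (S − I)·e^(rT) = (88.32 − 0.6674)·e^(0.0464·12/12) = 87.6526 × 1.047493 = 91.8155
Value (long) = (F − K)·e^(−rT) = (91.8155 − 90.79) × 0.954660 = 0.9790
Short position value = −(long value) = -kr 0.98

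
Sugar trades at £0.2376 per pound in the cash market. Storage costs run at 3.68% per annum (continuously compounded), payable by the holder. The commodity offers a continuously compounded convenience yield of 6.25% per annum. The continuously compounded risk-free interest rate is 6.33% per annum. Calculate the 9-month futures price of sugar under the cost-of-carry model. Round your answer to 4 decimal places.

Net carry = r + u − y = 0.0633 + 0.0368 − 0.0625 = 0.0376
F = S·e^((r+u−y)T) = 0.2376 · e^(0.0376 × 9/12) = 0.2376 · e^0.028200
= 0.2376 × 1.028601 = £0.2444 per pound

£0.2444 per pound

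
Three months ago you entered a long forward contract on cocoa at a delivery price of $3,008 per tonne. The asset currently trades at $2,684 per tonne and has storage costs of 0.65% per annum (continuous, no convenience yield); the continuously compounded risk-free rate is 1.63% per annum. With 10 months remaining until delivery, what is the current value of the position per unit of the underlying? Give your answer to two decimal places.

Current fair forward for the remaining 10 months: F = S·e^((r + u)·T), (r + u) = 0.0163 + 0.0065 = 0.0228
F = 2684 · e^(0.0228 × 10/12) = 2684 × 1.01918165 = 2735.4835
Value of long forward = (F − K)·e^(−rT) = (2735.4835 − 3008) · e^(−0.0163·10/12)
= -272.5165 × 0.98650850 = -268.84

-$268.84 per tonne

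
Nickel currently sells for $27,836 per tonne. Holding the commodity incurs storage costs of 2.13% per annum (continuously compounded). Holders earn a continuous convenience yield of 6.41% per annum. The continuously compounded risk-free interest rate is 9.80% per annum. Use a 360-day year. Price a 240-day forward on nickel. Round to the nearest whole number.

Net carry = r + u − y = 0.0980 + 0.0213 − 0.0641 = 0.0552
F = S·e^((r+u−y)T) = 27836 · e^(0.0552 × 240/360) = 27836 · e^0.036800
= 27836 × 1.037486 = $28,879 per tonne

$28,879 per tonne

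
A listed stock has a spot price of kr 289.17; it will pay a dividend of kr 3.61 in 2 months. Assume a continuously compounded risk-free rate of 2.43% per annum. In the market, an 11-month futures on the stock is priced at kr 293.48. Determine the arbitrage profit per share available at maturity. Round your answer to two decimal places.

kr 1.47 per share

PV(dividends) I = 3.61·e^(−0.0243·2/12) = 3.5954
Fair futures F* = (S − I)·e^(rT) = (289.17 − 3.5954)·e^0.022275 = 285.5746 × 1.022525 = 292.0072
Market kr 293.48 > fair 292.0072: forward overpriced → cash-and-carry (borrow at r, buy the stock and collect the dividends, short the forward).
Profit at T = |F_mkt − F*| = |293.48 − 292.0072| = kr 1.47 per share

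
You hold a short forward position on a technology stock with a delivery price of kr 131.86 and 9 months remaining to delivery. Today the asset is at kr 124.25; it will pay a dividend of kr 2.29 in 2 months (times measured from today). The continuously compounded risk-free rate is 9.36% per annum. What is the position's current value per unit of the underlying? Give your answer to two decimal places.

kr 0.93

PV(remaining dividends) I = 2.29·e^(−0.0936·2/12) = 2.2546
Current forward F = (S − I)·e^(rT) = (124.25 − 2.2546)·e^(0.0936·9/12) = 121.9954 × 1.072723 = 130.8673
Value (long) = (F − K)·e^(−rT) = (130.8673 − 131.86) × 0.932207 = -0.9254
Short position value = −(long value) = kr 0.93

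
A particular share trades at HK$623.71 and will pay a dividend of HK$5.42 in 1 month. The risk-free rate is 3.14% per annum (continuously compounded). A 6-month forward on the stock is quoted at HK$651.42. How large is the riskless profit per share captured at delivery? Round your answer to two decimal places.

PV(dividends) I = 5.42·e^(−0.0314·1/12) = 5.4058
Fair forward F* = (S − I)·e^(rT) = (623.71 − 5.4058)·e^0.015700 = 618.3042 × 1.015824 = 628.0882
Market HK$651.42 > fair 628.0882: forward overpriced → cash-and-carry (borrow at r, buy the stock and collect the dividends, short the forward).
Profit at T = |F_mkt − F*| = |651.42 − 628.0882| = HK$23.33 per share

HK$23.33 per share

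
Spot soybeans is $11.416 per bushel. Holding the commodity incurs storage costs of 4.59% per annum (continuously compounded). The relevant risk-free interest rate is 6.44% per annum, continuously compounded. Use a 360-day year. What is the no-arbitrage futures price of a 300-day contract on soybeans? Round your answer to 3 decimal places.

Net carry = r + u − y = 0.0644 + 0.0459 − 0.0000 = 0.1103
F = S·e^((r+u−y)T) = 11.416 · e^(0.1103 × 300/360) = 11.416 · e^0.091917
= 11.416 × 1.096274 = $12.515 per bushel

$12.515 per bushel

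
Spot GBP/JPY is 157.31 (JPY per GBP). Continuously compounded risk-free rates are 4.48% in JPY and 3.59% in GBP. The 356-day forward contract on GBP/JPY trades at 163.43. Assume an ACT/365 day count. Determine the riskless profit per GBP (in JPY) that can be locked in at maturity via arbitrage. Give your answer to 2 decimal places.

4.75 per GBP (in JPY)

Fair forward: F* = S·e^(carry·T), with carry = (r_JPY − r_GBP) = 0.0448 − 0.0359 = 0.0089
F* = 157.31 · e^(0.0089 × 356/365) = 157.31 · e^0.008681 = 157.31 × 1.008719 = 158.6816
Market 163.43 > fair 158.6816: forward overpriced → cash-and-carry (buy spot, short the forward).
At maturity, profit = |F_mkt − F*| = |163.43 − 158.6816| = 4.75 per GBP (in JPY)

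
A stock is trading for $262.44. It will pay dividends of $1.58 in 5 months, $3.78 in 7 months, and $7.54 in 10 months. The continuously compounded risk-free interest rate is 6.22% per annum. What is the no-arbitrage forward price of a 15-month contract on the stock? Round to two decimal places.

PV(dividends) I = 1.58·e^(−0.0622·5/12) + 3.78·e^(−0.0622·7/12) + 7.54·e^(−0.0622·10/12)
I = 1.5396 + 3.6453 + 7.1591 = 12.3440
F = (S − I)·e^(rT) = (262.44 − 12.3440) · e^(0.0622·15/12)
= 250.0960 · e^0.077750 = 250.0960 × 1.080852 = $270.32

$270.32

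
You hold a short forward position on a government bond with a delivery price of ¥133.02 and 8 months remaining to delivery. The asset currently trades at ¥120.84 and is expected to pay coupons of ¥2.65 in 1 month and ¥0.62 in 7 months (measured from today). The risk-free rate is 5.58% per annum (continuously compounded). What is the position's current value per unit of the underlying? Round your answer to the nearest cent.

¥10.56

PV(remaining coupons) I = 2.65·e^(−0.0558·1/12) + 0.62·e^(−0.0558·7/12) = 3.2379
Current forward F = (S − I)·e^(rT) = (120.84 − 3.2379)·e^(0.0558·8/12) = 117.6021 × 1.037901 = 122.0593
Value (long) = (F − K)·e^(−rT) = (122.0593 − 133.02) × 0.963483 = -10.5604
Short position value = −(long value) = ¥10.56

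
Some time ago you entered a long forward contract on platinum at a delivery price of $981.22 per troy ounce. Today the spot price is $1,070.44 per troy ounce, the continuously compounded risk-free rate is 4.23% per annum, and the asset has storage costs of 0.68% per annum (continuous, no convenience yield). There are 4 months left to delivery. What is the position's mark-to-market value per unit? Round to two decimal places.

Current fair forward for the remaining 4 months: F = S·e^((r + u)·T), (r + u) = 0.0423 + 0.0068 = 0.0491
F = 1070.44 · e^(0.0491 × 4/12) = 1070.44 × 1.01650133 = 1088.1037
Value of long forward = (F − K)·e^(−rT) = (1088.1037 − 981.22) · e^(−0.0423·4/12)
= 106.8837 × 0.98599894 = 105.39

$105.39 per troy ounce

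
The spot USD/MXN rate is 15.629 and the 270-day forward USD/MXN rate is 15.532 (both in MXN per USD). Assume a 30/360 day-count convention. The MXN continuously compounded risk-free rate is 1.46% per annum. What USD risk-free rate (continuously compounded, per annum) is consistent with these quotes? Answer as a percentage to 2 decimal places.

F = S·e^((r_MXN − r_USD)T) ⇒ r_USD = r_MXN − ln(F/S)/T
ln(15.532/15.629) = -0.006226; /(270/360) = -0.008301
r_USD = 0.0146 + 0.008301 = 0.022901
r_USD = 2.29%

2.29%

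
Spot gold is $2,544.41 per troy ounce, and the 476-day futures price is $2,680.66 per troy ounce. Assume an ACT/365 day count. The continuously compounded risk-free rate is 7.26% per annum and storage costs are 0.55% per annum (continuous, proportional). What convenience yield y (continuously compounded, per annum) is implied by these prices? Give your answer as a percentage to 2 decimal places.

F = S·e^((r+u−y)T) ⇒ (r+u−y) = ln(F/S)/T
ln(2680.66/2544.41) = 0.052164; /T ⇒ 0.040000
y = r + u − ln(F/S)/T = 0.0726 + 0.0055 − 0.040000 = 0.038100
y = 3.81%

3.81%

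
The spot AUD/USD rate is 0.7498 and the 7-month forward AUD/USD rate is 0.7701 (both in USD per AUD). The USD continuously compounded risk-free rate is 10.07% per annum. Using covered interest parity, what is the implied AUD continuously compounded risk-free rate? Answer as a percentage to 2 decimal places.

F = S·e^((r_USD − r_AUD)T) ⇒ r_AUD = r_USD − ln(F/S)/T
ln(0.7701/0.7498) = 0.026714; /(7/12) = 0.045795
r_AUD = 0.1007 − 0.045795 = 0.054905
r_AUD = 5.49%

5.49%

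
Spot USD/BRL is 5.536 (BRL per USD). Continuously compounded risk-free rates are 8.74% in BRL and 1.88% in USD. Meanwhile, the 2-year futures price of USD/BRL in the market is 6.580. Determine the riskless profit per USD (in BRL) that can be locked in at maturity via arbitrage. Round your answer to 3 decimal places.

0.230 per USD (in BRL)

Fair futures: F* = S·e^(carry·T), with carry = (r_BRL − r_USD) = 0.0874 − 0.0188 = 0.0686
F* = 5.536 · e^(0.0686 × 2) = 5.536 · e^0.137200 = 5.536 × 1.147058 = 6.3501
Market 6.580 > fair 6.3501: forward overpriced → cash-and-carry (buy spot, short the forward).
At maturity, profit = |F_mkt − F*| = |6.580 − 6.3501| = 0.230 per USD (in BRL)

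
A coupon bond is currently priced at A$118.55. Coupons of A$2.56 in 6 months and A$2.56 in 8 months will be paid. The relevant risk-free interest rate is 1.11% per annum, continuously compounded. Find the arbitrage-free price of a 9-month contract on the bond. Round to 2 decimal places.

A$114.41

PV(coupons) I = 2.56·e^(−0.0111·6/12) + 2.56·e^(−0.0111·8/12)
I = 2.5458 + 2.5411 = 5.0869
F = (S − I)·e^(rT) = (118.55 − 5.0869) · e^(0.0111·9/12)
= 113.4631 · e^0.008325 = 113.4631 × 1.008360 = A$114.41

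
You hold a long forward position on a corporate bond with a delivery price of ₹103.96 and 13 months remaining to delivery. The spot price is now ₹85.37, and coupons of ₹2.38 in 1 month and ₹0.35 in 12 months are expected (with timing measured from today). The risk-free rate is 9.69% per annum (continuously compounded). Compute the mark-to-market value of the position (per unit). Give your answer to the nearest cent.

PV(remaining coupons) I = 2.38·e^(−0.0969·1/12) + 0.35·e^(−0.0969·12/12) = 2.6785
Current forward F = (S − I)·e^(rT) = (85.37 − 2.6785)·e^(0.0969·13/12) = 82.6915 × 1.110683 = 91.8440
Value (long) = (F − K)·e^(−rT) = (91.8440 − 103.96) × 0.900347 = -10.9086
Value = -₹10.91

-₹10.91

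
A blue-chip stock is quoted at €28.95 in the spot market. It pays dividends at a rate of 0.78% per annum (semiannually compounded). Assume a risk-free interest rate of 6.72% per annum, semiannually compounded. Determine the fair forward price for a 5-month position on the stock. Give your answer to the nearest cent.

€29.66

F = S · (1+r/2)^(2T) / (1+q/2)^(2T)
= 28.95 × 1.027923 / 1.003249 = 28.95 × 1.024594
F = €29.66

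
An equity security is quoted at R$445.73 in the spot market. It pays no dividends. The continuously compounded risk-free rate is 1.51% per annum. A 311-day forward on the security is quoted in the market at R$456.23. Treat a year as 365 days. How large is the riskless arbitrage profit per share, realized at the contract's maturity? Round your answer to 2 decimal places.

R$4.73 per share

Fair forward: F* = S·e^(carry·T), with carry = r = 0.0151
F* = 445.73 · e^(0.0151 × 311/365) = 445.73 · e^0.012866 = 445.73 × 1.012949 = R$451.5018
Market R$456.23 > fair R$451.5018: forward overpriced → cash-and-carry (buy spot, short the forward).
At maturity, profit = |F_mkt − F*| = |456.23 − 451.5018| = R$4.73 per share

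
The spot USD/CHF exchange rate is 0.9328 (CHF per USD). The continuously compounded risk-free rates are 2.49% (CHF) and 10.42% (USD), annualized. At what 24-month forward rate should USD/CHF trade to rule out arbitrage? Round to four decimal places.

F = S·e^((r_CHF − r_USD)T) = 0.9328 · e^((0.0249 − 0.1042) × 24/12)
= 0.9328 · e^-0.158600 = 0.9328 × 0.853338
F = 0.7960 CHF per USD

0.7960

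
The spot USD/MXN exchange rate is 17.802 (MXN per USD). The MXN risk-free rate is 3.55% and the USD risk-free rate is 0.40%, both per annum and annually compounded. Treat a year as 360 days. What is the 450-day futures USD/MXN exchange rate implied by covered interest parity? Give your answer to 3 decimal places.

18.503

By covered interest parity, F = S · (1+r_MXN)^T / (1+r_USD)^T
= 17.802 × 1.044570 / 1.005002 = 17.802 × 1.039371
F = 18.503 MXN per USD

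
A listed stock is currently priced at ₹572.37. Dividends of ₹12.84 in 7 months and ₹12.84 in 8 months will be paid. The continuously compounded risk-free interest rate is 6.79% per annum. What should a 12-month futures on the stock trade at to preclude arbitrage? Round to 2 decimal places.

₹586.24

PV(dividends) I = 12.84·e^(−0.0679·7/12) + 12.84·e^(−0.0679·8/12)
I = 12.3414 + 12.2717 = 24.6131
F = (S − I)·e^(rT) = (572.37 − 24.6131) · e^(0.0679·12/12)
= 547.7569 · e^0.067900 = 547.7569 × 1.070258 = ₹586.24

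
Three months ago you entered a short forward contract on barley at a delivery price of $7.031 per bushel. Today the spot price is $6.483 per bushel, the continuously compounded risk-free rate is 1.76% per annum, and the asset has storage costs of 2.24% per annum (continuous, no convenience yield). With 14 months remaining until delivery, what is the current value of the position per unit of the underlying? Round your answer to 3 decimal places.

$0.233 per bushel

Current fair forward for the remaining 14 months: F = S·e^((r + u)·T), (r + u) = 0.0176 + 0.0224 = 0.0400
F = 6.483 · e^(0.0400 × 14/12) = 6.483 × 1.047773 = 6.7927
Value of long forward = (F − K)·e^(−rT) = (6.7927 − 7.031) · e^(−0.0176·14/12)
= -0.2383 × 0.979676 = -0.233
Short position value = −(long value) = $0.233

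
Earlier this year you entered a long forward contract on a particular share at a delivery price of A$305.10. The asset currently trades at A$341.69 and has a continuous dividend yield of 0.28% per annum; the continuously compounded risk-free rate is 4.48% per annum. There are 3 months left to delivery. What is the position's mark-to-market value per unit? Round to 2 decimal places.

Current fair forward for the remaining 3 months: F = S·e^((r − q)·T), (r − q) = 0.0448 − 0.0028 = 0.0420
F = 341.69 · e^(0.0420 × 3/12) = 341.69 × 1.010555 = 345.2965
Value of long forward = (F − K)·e^(−rT) = (345.2965 − 305.10) · e^(−0.0448·3/12)
= 40.1965 × 0.988862 = 39.75

A$39.75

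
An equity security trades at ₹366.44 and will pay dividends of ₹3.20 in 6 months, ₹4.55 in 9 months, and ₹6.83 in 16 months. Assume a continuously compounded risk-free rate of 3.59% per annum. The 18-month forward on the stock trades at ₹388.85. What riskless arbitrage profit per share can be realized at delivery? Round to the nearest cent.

PV(dividends) I = 3.20·e^(−0.0359·6/12) + 4.55·e^(−0.0359·9/12) + 6.83·e^(−0.0359·16/12) = 14.0830
Fair forward F* = (S − I)·e^(rT) = (366.44 − 14.0830)·e^0.053850 = 352.3570 × 1.055326 = 371.8515
Market ₹388.85 > fair 371.8515: forward overpriced → cash-and-carry (borrow at r, buy the stock and collect the dividends, short the forward).
Profit at T = |F_mkt − F*| = |388.85 − 371.8515| = ₹17.00 per share

₹17.00 per share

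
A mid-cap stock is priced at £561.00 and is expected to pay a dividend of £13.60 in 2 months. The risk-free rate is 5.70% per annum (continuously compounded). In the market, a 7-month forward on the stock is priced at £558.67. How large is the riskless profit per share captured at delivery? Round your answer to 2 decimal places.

PV(dividends) I = 13.60·e^(−0.0570·2/12) = 13.4714
Fair forward F* = (S − I)·e^(rT) = (561.00 − 13.4714)·e^0.033250 = 547.5286 × 1.033809 = 566.0400
Market £558.67 < fair 566.0400: forward underpriced → reverse cash-and-carry (short the stock, invest proceeds at r, pay the dividends, go long the forward).
Profit at T = |F_mkt − F*| = |558.67 − 566.0400| = £7.37 per share

£7.37 per share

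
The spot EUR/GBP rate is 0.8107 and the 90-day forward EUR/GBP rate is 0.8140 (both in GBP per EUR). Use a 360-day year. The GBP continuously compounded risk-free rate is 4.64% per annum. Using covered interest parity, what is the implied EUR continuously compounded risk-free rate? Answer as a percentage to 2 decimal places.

3.02%

F = S·e^((r_GBP − r_EUR)T) ⇒ r_EUR = r_GBP − ln(F/S)/T
ln(0.8140/0.8107) = 0.004062; /(90/360) = 0.016248
r_EUR = 0.0464 − 0.016248 = 0.030152
r_EUR = 3.02%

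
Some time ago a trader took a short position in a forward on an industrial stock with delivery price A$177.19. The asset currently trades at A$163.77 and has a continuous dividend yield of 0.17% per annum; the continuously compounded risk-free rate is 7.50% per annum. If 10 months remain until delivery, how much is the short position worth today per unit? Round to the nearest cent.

Current fair forward for the remaining 10 months: F = S·e^((r − q)·T), (r − q) = 0.0750 − 0.0017 = 0.0733
F = 163.77 · e^(0.0733 × 10/12) = 163.77 × 1.062987 = 174.0854
Value of long forward = (F − K)·e^(−rT) = (174.0854 − 177.19) · e^(−0.0750·10/12)
= -3.1046 × 0.939413 = -2.92
Short position value = −(long value) = A$2.92

A$2.92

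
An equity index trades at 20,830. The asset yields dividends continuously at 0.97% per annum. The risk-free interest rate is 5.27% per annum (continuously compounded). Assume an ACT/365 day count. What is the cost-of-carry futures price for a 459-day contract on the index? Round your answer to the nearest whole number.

21,987

F = S·e^((r − q)T) = 20830 · e^((0.0527 − 0.0097) × 459/365)
= 20830 · e^0.054074 = 20830 × 1.055563
F = 21,987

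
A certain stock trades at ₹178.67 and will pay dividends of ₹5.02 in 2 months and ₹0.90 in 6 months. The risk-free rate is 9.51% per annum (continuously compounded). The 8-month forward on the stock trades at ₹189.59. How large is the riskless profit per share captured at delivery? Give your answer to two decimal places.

₹5.40 per share

PV(dividends) I = 5.02·e^(−0.0951·2/12) + 0.90·e^(−0.0951·6/12) = 5.7993
Fair forward F* = (S − I)·e^(rT) = (178.67 − 5.7993)·e^0.063400 = 172.8707 × 1.065453 = 184.1856
Market ₹189.59 > fair 184.1856: forward overpriced → cash-and-carry (borrow at r, buy the stock and collect the dividends, short the forward).
Profit at T = |F_mkt − F*| = |189.59 − 184.1856| = ₹5.40 per share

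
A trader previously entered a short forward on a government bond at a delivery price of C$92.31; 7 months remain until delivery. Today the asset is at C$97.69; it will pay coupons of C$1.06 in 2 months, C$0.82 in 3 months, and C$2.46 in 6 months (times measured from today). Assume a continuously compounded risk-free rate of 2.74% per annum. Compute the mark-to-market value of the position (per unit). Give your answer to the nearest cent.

-C$2.55

PV(remaining coupons) I = 1.06·e^(−0.0274·2/12) + 0.82·e^(−0.0274·3/12) + 2.46·e^(−0.0274·6/12) = 4.2961
Current forward F = (S − I)·e^(rT) = (97.69 − 4.2961)·e^(0.0274·7/12) = 93.3939 × 1.016112 = 94.8987
Value (long) = (F − K)·e^(−rT) = (94.8987 − 92.31) × 0.984144 = 2.5477
Short position value = −(long value) = -C$2.55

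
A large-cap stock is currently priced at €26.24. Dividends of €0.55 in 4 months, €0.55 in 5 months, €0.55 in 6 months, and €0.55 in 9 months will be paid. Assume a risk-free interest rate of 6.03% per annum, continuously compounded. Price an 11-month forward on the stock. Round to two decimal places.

€25.48

PV(dividends) I = 0.55·e^(−0.0603·4/12) + 0.55·e^(−0.0603·5/12) + 0.55·e^(−0.0603·6/12) + 0.55·e^(−0.0603·9/12)
I = 0.5391 + 0.5364 + 0.5337 + 0.5257 = 2.1349
F = (S − I)·e^(rT) = (26.24 − 2.1349) · e^(0.0603·11/12)
= 24.1051 · e^0.055275 = 24.1051 × 1.056831 = €25.48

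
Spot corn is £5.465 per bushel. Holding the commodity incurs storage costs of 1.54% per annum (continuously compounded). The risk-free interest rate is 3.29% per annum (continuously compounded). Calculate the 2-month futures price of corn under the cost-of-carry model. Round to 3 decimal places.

Net carry = r + u − y = 0.0329 + 0.0154 − 0.0000 = 0.0483
F = S·e^((r+u−y)T) = 5.465 · e^(0.0483 × 2/12) = 5.465 · e^0.008050
= 5.465 × 1.008082 = £5.509 per bushel

£5.509 per bushel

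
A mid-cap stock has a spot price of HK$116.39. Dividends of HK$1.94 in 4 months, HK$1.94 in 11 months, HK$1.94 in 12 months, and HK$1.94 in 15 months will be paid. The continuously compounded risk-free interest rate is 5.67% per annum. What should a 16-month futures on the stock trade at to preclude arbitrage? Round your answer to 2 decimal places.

HK$117.56

PV(dividends) I = 1.94·e^(−0.0567·4/12) + 1.94·e^(−0.0567·11/12) + 1.94·e^(−0.0567·12/12) + 1.94·e^(−0.0567·15/12)
I = 1.9037 + 1.8417 + 1.8331 + 1.8073 = 7.3858
F = (S − I)·e^(rT) = (116.39 − 7.3858) · e^(0.0567·16/12)
= 109.0042 · e^0.075600 = 109.0042 × 1.078531 = HK$117.56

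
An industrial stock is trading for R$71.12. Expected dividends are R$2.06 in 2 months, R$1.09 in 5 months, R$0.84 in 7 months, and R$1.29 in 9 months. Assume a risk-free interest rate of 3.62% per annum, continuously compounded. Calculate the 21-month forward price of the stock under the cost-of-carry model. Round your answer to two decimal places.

R$70.23

PV(dividends) I = 2.06·e^(−0.0362·2/12) + 1.09·e^(−0.0362·5/12) + 0.84·e^(−0.0362·7/12) + 1.29·e^(−0.0362·9/12)
I = 2.0476 + 1.0737 + 0.8224 + 1.2554 = 5.1991
F = (S − I)·e^(rT) = (71.12 − 5.1991) · e^(0.0362·21/12)
= 65.9209 · e^0.063350 = 65.9209 × 1.065400 = R$70.23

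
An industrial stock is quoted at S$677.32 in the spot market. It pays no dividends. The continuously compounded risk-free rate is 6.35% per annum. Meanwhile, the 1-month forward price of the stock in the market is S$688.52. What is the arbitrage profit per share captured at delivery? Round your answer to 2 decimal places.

Fair forward: F* = S·e^(carry·T), with carry = r = 0.0635
F* = 677.32 · e^(0.0635 × 1/12) = 677.32 · e^0.005292 = 677.32 × 1.005306 = S$680.9139
Market S$688.52 > fair S$680.9139: forward overpriced → cash-and-carry (buy spot, short the forward).
At maturity, profit = |F_mkt − F*| = |688.52 − 680.9139| = S$7.61 per share

S$7.61 per share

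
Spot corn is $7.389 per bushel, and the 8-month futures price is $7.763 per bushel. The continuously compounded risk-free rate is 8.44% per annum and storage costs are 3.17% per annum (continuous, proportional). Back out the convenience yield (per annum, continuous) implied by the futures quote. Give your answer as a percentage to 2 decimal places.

F = S·e^((r+u−y)T) ⇒ (r+u−y) = ln(F/S)/T
ln(7.763/7.389) = 0.049376; /T ⇒ 0.074064
y = r + u − ln(F/S)/T = 0.0844 + 0.0317 − 0.074064 = 0.042036
y = 4.20%

4.20%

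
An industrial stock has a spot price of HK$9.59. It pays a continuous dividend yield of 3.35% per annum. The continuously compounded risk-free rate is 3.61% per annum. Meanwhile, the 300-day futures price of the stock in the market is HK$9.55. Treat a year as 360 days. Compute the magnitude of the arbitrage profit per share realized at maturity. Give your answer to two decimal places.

Fair futures: F* = S·e^(carry·T), with carry = (r − q) = 0.0361 − 0.0335 = 0.0026
F* = 9.59 · e^(0.0026 × 300/360) = 9.59 · e^0.002167 = 9.59 × 1.002169 = HK$9.6108
Market HK$9.55 < fair HK$9.6108: forward underpriced → reverse cash-and-carry (short spot, go long the forward).
At maturity, profit = |F_mkt − F*| = |9.55 − 9.6108| = HK$0.06 per share

HK$0.06 per share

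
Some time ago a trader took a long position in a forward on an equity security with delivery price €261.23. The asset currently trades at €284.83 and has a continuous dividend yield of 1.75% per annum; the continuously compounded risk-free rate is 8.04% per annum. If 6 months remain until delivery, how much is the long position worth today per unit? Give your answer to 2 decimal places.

€31.41

Current fair forward for the remaining 6 months: F = S·e^((r − q)·T), (r − q) = 0.0804 − 0.0175 = 0.0629
F = 284.83 · e^(0.0629 × 6/12) = 284.83 × 1.031950 = 293.9303
Value of long forward = (F − K)·e^(−rT) = (293.9303 − 261.23) · e^(−0.0804·6/12)
= 32.7003 × 0.960597 = 31.41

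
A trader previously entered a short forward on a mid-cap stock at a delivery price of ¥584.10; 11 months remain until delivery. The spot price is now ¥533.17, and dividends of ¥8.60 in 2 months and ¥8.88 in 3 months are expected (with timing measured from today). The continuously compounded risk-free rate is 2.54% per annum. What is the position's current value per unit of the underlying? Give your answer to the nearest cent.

¥54.87

PV(remaining dividends) I = 8.60·e^(−0.0254·2/12) + 8.88·e^(−0.0254·3/12) = 17.3875
Current forward F = (S − I)·e^(rT) = (533.17 − 17.3875)·e^(0.0254·11/12) = 515.7825 × 1.023557 = 527.9328
Value (long) = (F − K)·e^(−rT) = (527.9328 − 584.10) × 0.976986 = -54.8746
Short position value = −(long value) = ¥54.87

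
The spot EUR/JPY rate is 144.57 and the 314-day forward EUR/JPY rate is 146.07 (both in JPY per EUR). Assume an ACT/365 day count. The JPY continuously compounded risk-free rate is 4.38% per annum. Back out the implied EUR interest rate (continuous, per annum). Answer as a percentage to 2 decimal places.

3.18%

F = S·e^((r_JPY − r_EUR)T) ⇒ r_EUR = r_JPY − ln(F/S)/T
ln(146.07/144.57) = 0.010322; /(314/365) = 0.011999
r_EUR = 0.0438 − 0.011999 = 0.031801
r_EUR = 3.18%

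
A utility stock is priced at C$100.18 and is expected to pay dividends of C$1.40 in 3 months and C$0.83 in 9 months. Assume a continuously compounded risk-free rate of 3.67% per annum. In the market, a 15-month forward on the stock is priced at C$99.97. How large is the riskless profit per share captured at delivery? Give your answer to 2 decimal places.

PV(dividends) I = 1.40·e^(−0.0367·3/12) + 0.83·e^(−0.0367·9/12) = 2.1947
Fair forward F* = (S − I)·e^(rT) = (100.18 − 2.1947)·e^0.045875 = 97.9853 × 1.046944 = 102.5851
Market C$99.97 < fair 102.5851: forward underpriced → reverse cash-and-carry (short the stock, invest proceeds at r, pay the dividends, go long the forward).
Profit at T = |F_mkt − F*| = |99.97 − 102.5851| = C$2.62 per share

C$2.62 per share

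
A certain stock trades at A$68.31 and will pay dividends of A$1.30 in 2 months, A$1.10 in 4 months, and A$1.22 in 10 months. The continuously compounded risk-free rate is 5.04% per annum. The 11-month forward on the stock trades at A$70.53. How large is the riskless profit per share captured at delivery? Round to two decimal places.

A$2.70 per share

PV(dividends) I = 1.30·e^(−0.0504·2/12) + 1.10·e^(−0.0504·4/12) + 1.22·e^(−0.0504·10/12) = 3.5406
Fair forward F* = (S − I)·e^(rT) = (68.31 − 3.5406)·e^0.046200 = 64.7694 × 1.047284 = 67.8320
Market A$70.53 > fair 67.8320: forward overpriced → cash-and-carry (borrow at r, buy the stock and collect the dividends, short the forward).
Profit at T = |F_mkt − F*| = |70.53 − 67.8320| = A$2.70 per share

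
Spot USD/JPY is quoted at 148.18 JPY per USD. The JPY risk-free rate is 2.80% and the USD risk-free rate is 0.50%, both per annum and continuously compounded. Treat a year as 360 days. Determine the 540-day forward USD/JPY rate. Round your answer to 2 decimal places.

F = S·e^((r_JPY − r_USD)T) = 148.18 · e^((0.0280 − 0.0050) × 540/360)
= 148.18 · e^0.034500 = 148.18 × 1.035102
F = 153.38 JPY per USD

153.38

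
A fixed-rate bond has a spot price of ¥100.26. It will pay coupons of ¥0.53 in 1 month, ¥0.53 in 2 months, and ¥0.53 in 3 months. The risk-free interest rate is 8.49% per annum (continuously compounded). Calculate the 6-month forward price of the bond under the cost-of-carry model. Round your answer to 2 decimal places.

¥102.97

PV(coupons) I = 0.53·e^(−0.0849·1/12) + 0.53·e^(−0.0849·2/12) + 0.53·e^(−0.0849·3/12)
I = 0.5263 + 0.5226 + 0.5189 = 1.5678
F = (S − I)·e^(rT) = (100.26 − 1.5678) · e^(0.0849·6/12)
= 98.6922 · e^0.042450 = 98.6922 × 1.043364 = ¥102.97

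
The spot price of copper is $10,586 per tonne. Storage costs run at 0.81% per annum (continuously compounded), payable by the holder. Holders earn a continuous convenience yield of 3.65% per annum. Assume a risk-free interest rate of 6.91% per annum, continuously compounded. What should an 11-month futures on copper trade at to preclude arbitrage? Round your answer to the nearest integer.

$10,988 per tonne

Net carry = r + u − y = 0.0691 + 0.0081 − 0.0365 = 0.0407
F = S·e^((r+u−y)T) = 10586 · e^(0.0407 × 11/12) = 10586 · e^0.037308
= 10586 × 1.038013 = $10,988 per tonne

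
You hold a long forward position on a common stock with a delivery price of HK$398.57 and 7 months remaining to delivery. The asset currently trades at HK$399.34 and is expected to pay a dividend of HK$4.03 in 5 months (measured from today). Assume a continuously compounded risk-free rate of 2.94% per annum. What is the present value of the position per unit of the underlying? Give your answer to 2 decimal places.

HK$3.57

PV(remaining dividends) I = 4.03·e^(−0.0294·5/12) = 3.9809
Current forward F = (S − I)·e^(rT) = (399.34 − 3.9809)·e^(0.0294·7/12) = 395.3591 × 1.017298 = 402.1980
Value (long) = (F − K)·e^(−rT) = (402.1980 − 398.57) × 0.982996 = 3.5663
Value = HK$3.57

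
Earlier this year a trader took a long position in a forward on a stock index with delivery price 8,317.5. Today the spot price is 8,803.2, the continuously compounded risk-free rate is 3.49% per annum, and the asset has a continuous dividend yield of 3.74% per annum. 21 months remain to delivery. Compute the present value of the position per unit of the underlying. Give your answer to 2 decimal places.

420.77

Current fair forward for the remaining 21 months: F = S·e^((r − q)·T), (r − q) = 0.0349 − 0.0374 = -0.0025
F = 8803.2 · e^(-0.0025 × 21/12) = 8803.2 × 0.99563456 = 8764.7702
Value of long forward = (F − K)·e^(−rT) = (8764.7702 − 8317.5) · e^(−0.0349·21/12)
= 447.2702 × 0.94075268 = 420.77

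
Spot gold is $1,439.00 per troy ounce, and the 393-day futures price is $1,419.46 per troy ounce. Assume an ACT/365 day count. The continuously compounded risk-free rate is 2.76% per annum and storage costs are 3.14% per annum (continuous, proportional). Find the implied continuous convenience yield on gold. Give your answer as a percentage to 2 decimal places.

7.17%

F = S·e^((r+u−y)T) ⇒ (r+u−y) = ln(F/S)/T
ln(1419.46/1439.00) = -0.013672; /T ⇒ -0.012698
y = r + u − ln(F/S)/T = 0.0276 + 0.0314 + 0.012698 = 0.071698
y = 7.17%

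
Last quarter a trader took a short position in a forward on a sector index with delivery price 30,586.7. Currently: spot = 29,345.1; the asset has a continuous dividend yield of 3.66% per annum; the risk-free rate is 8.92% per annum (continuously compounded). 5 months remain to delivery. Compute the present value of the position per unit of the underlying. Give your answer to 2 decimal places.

569.78

Current fair forward for the remaining 5 months: F = S·e^((r − q)·T), (r − q) = 0.0892 − 0.0366 = 0.0526
F = 29345.1 · e^(0.0526 × 5/12) = 29345.1 × 1.02215860 = 29995.3463
Value of long forward = (F − K)·e^(−rT) = (29995.3463 − 30586.7) · e^(−0.0892·5/12)
= -591.3537 × 0.96351554 = -569.78
Short position value = −(long value) = 569.78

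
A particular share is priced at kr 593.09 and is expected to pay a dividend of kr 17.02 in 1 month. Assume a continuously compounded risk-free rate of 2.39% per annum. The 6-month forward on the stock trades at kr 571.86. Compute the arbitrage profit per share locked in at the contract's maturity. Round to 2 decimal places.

PV(dividends) I = 17.02·e^(−0.0239·1/12) = 16.9861
Fair forward F* = (S − I)·e^(rT) = (593.09 − 16.9861)·e^0.011950 = 576.1039 × 1.012022 = 583.0298
Market kr 571.86 < fair 583.0298: forward underpriced → reverse cash-and-carry (short the stock, invest proceeds at r, pay the dividends, go long the forward).
Profit at T = |F_mkt − F*| = |571.86 − 583.0298| = kr 11.17 per share

kr 11.17 per share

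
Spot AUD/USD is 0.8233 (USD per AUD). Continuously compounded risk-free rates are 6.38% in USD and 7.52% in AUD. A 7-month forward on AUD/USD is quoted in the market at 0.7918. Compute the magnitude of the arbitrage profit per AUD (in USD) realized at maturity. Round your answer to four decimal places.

0.0260 per AUD (in USD)

Fair forward: F* = S·e^(carry·T), with carry = (r_USD − r_AUD) = 0.0638 − 0.0752 = -0.0114
F* = 0.8233 · e^(-0.0114 × 7/12) = 0.8233 · e^-0.006650 = 0.8233 × 0.993372 = 0.8178
Market 0.7918 < fair 0.8178: forward underpriced → reverse cash-and-carry (short spot, go long the forward).
At maturity, profit = |F_mkt − F*| = |0.7918 − 0.8178| = 0.0260 per AUD (in USD)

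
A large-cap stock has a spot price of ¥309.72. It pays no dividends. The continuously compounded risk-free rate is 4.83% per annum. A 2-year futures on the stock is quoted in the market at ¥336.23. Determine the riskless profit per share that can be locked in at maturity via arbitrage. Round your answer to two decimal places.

Fair futures: F* = S·e^(carry·T), with carry = r = 0.0483
F* = 309.72 · e^(0.0483 × 2) = 309.72 · e^0.096600 = 309.72 × 1.101420 = ¥341.1318
Market ¥336.23 < fair ¥341.1318: forward underpriced → reverse cash-and-carry (short spot, go long the forward).
At maturity, profit = |F_mkt − F*| = |336.23 − 341.1318| = ¥4.90 per share

¥4.90 per share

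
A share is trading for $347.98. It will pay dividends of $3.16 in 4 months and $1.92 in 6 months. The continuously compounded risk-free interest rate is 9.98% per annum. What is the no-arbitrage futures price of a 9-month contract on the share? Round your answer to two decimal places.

PV(dividends) I = 3.16·e^(−0.0998·4/12) + 1.92·e^(−0.0998·6/12)
I = 3.0566 + 1.8265 = 4.8831
F = (S − I)·e^(rT) = (347.98 − 4.8831) · e^(0.0998·9/12)
= 343.0969 · e^0.074850 = 343.0969 × 1.077722 = $369.76

$369.76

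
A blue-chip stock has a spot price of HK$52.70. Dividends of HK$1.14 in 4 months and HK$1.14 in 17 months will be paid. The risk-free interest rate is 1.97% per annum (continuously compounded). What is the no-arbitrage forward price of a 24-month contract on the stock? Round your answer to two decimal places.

HK$52.49

PV(dividends) I = 1.14·e^(−0.0197·4/12) + 1.14·e^(−0.0197·17/12)
I = 1.1325 + 1.1086 = 2.2411
F = (S − I)·e^(rT) = (52.70 − 2.2411) · e^(0.0197·24/12)
= 50.4589 · e^0.039400 = 50.4589 × 1.040186 = HK$52.49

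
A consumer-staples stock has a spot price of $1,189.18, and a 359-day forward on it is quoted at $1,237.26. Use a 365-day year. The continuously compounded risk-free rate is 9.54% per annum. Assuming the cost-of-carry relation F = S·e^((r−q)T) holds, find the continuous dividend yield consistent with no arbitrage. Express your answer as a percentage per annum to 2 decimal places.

From F = S·e^((r−q)T): (r − q) = ln(F/S)/T
ln(1237.26/1189.18) = ln(1.040431) = 0.039635
(r − q) = 0.039635 / (359/365) = 0.040297
q = r − ln(F/S)/T = 0.0954 − 0.040297 = 0.055103
q = 5.51%

5.51%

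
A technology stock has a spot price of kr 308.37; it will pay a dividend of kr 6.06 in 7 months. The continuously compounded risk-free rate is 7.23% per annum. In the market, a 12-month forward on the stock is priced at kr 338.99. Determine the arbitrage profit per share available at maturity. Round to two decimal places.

PV(dividends) I = 6.06·e^(−0.0723·7/12) = 5.8097
Fair forward F* = (S − I)·e^(rT) = (308.37 − 5.8097)·e^0.072300 = 302.5603 × 1.074978 = 325.2457
Market kr 338.99 > fair 325.2457: forward overpriced → cash-and-carry (borrow at r, buy the stock and collect the dividends, short the forward).
Profit at T = |F_mkt − F*| = |338.99 − 325.2457| = kr 13.74 per share

kr 13.74 per share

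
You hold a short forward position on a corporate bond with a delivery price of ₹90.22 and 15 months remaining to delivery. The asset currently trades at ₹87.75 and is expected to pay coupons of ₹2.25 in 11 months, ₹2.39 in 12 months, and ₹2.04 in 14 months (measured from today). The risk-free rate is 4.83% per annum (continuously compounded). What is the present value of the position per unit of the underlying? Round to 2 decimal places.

₹3.54

PV(remaining coupons) I = 2.25·e^(−0.0483·11/12) + 2.39·e^(−0.0483·12/12) + 2.04·e^(−0.0483·14/12) = 6.3581
Current forward F = (S − I)·e^(rT) = (87.75 − 6.3581)·e^(0.0483·15/12) = 81.3919 × 1.062235 = 86.4573
Value (long) = (F − K)·e^(−rT) = (86.4573 − 90.22) × 0.941411 = -3.5422
Short position value = −(long value) = ₹3.54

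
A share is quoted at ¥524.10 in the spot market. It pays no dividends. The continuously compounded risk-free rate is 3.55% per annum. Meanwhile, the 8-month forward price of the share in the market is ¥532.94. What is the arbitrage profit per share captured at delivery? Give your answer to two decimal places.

¥3.71 per share

Fair forward: F* = S·e^(carry·T), with carry = r = 0.0355
F* = 524.10 · e^(0.0355 × 8/12) = 524.10 · e^0.023667 = 524.10 × 1.023949 = ¥536.6517
Market ¥532.94 < fair ¥536.6517: forward underpriced → reverse cash-and-carry (short spot, go long the forward).
At maturity, profit = |F_mkt − F*| = |532.94 − 536.6517| = ¥3.71 per share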